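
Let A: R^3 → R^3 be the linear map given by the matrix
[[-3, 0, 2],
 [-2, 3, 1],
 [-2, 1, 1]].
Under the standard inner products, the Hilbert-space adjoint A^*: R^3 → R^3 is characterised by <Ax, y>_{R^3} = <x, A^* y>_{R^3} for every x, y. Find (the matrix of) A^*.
A^* = A^T =
[[-3, -2, -2],
 [0, 3, 1],
 [2, 1, 1]]

For real matrices with standard dot products, the defining identity <Ax, y> = <x, A^* y> gives (Ax)^T y = x^T (A^*) y, i.e. x^T A^T y = x^T (A^*) y. Since this holds for all x, y, we must have A^* = A^T. Therefore
A^* =
[[-3, -2, -2],
 [0, 3, 1],
 [2, 1, 1]].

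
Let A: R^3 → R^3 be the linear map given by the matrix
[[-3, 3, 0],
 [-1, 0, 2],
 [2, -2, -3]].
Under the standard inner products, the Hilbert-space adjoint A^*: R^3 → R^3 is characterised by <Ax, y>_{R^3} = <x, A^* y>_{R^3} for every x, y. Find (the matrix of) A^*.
A^* = A^T =
[[-3, -1, 2],
 [3, 0, -2],
 [0, 2, -3]]

For real matrices with standard dot products, the defining identity <Ax, y> = <x, A^* y> gives (Ax)^T y = x^T (A^*) y, i.e. x^T A^T y = x^T (A^*) y. Since this holds for all x, y, we must have A^* = A^T. Therefore
A^* =
[[-3, -1, 2],
 [3, 0, -2],
 [0, 2, -3]].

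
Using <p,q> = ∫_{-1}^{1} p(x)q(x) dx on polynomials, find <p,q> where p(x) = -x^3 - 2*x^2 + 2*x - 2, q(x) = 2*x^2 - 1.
<p,q> = 16/15

Expand the product: p(x)·q(x) = -2*x^5 - 4*x^4 + 5*x^3 - 2*x^2 - 2*x + 2.
∫_{-1}^{1} of each monomial x^k gives [2/(k+1) if k even, 0 if k odd]. Integrating term-by-term (or equivalently evaluating the antiderivative F(x) = -x^6/3 - 4*x^5/5 + 5*x^4/4 - 2*x^3/3 - x^2 + 2*x at the endpoints):
  F(1) − F(−1) = 9/20 − (-37/60) = 16/15.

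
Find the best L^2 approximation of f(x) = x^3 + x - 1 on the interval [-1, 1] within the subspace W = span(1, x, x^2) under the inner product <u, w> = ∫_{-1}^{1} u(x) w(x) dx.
g(x) = 8*x/5 - 1

The best approximation g ∈ W is the orthogonal projection of f onto W. Writing g = a_0 + a_1 x + a_2 x^2, the coefficients solve the normal equations G · a = b where
  G_{ij} = <φ_i, φ_j> and b_i = <f, φ_i>, with φ_0 = 1, φ_1 = x, φ_2 = x^2.
G =
  [2, 0, 2/3]
  [0, 2/3, 0]
  [2/3, 0, 2/5],
b = (-2, 16/15, -2/3).
Solving gives a_0 = -1, a_1 = 8/5, a_2 = 0, so
  g(x) = 8*x/5 - 1.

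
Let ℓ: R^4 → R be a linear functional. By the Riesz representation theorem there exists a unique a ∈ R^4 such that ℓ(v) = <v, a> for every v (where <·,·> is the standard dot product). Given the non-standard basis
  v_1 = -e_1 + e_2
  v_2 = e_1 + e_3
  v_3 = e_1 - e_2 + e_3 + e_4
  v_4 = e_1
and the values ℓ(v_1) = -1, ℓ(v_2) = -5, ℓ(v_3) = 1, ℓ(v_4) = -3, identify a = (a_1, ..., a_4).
a = (-3, -4, -2, 2)

Write a = (a_1, ..., a_4) in the standard basis. For each basis vector v_i, ℓ(v_i) = <v_i, a> is a linear equation in the a_j's. Collect the n equations into a matrix system V a = ℓ, where row i of V is v_i (expressed in the standard basis). Since V is invertible (lower-triangular with 1s on the diagonal, up to permutation), solve by back-substitution:
  V =
[[-1, 1, 0, 0],
 [1, 0, 1, 0],
 [1, -1, 1, 1],
 [1, 0, 0, 0]]
  V a = (-1, -5, 1, -3)
Solving gives a = (-3, -4, -2, 2).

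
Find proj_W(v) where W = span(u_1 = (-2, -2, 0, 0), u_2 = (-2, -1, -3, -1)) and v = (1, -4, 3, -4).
proj_W(v) = (-8/7, -13/7, 15/7, 5/7)

Set up U = [u_1 | ... | u_2] ∈ R^(4×2). The projector onto W = col(U) is P = U (U^T U)^(-1) U^T.
Compute U^T U =
  [8, 6]
  [6, 15],
and U^T v = (6, -3).
Solve U^T U · c = U^T v for the coefficients: c = (9/7, -5/7). The projection is proj_W(v) = U c.
Check: (v - proj_W(v)) · u_1 = 0  (should be 0).
Check: (v - proj_W(v)) · u_2 = 0  (should be 0).
Result: proj_W(v) = (-8/7, -13/7, 15/7, 5/7).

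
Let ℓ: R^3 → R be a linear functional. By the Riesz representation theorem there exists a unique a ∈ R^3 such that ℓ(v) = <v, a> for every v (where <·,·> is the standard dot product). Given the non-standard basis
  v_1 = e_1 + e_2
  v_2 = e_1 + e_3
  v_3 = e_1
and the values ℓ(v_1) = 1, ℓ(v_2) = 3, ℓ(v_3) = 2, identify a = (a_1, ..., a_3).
a = (2, -1, 1)

Write a = (a_1, ..., a_3) in the standard basis. For each basis vector v_i, ℓ(v_i) = <v_i, a> is a linear equation in the a_j's. Collect the n equations into a matrix system V a = ℓ, where row i of V is v_i (expressed in the standard basis). Since V is invertible (lower-triangular with 1s on the diagonal, up to permutation), solve by back-substitution:
  V =
[[1, 1, 0],
 [1, 0, 1],
 [1, 0, 0]]
  V a = (1, 3, 2)
Solving gives a = (2, -1, 1).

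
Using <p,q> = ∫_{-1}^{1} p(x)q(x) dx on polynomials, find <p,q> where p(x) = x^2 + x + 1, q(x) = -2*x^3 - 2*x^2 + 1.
<p,q> = -4/15

Expand the product: p(x)·q(x) = -2*x^5 - 4*x^4 - 4*x^3 - x^2 + x + 1.
∫_{-1}^{1} of each monomial x^k gives [2/(k+1) if k even, 0 if k odd]. Integrating term-by-term (or equivalently evaluating the antiderivative F(x) = -x^6/3 - 4*x^5/5 - x^4 - x^3/3 + x^2/2 + x at the endpoints):
  F(1) − F(−1) = -29/30 − (-7/10) = -4/15.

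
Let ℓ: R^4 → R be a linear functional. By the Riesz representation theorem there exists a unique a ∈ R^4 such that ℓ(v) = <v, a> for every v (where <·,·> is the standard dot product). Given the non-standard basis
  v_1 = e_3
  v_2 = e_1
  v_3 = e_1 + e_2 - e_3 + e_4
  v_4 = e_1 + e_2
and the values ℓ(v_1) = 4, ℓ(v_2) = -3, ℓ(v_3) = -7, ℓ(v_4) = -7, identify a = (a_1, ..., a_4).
a = (-3, -4, 4, 4)

Write a = (a_1, ..., a_4) in the standard basis. For each basis vector v_i, ℓ(v_i) = <v_i, a> is a linear equation in the a_j's. Collect the n equations into a matrix system V a = ℓ, where row i of V is v_i (expressed in the standard basis). Since V is invertible (lower-triangular with 1s on the diagonal, up to permutation), solve by back-substitution:
  V =
[[0, 0, 1, 0],
 [1, 0, 0, 0],
 [1, 1, -1, 1],
 [1, 1, 0, 0]]
  V a = (4, -3, -7, -7)
Solving gives a = (-3, -4, 4, 4).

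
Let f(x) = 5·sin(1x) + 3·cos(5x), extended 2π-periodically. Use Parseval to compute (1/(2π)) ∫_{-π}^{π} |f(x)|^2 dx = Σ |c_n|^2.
Σ |c_n|^2 = 17

Expand |f|^2 and use orthogonality of {sin(nx), cos(mx)} on [-π, π]:
  ∫_{-π}^{π} sin(nx)^2 dx = π, ∫ cos(mx)^2 dx = π, and cross terms integrate to 0.
So ∫_{-π}^{π} f(x)^2 dx = 5^2 · π + 3^2 · π = (25 + 9)π.
Divide by 2π: (25 + 9)/2 = 17.
By Parseval, this equals Σ |c_n|^2.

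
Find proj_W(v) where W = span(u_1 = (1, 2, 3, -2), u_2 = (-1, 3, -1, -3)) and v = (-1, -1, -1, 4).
proj_W(v) = (-27/148, -359/148, -203/148, 359/148)

Set up U = [u_1 | ... | u_2] ∈ R^(4×2). The projector onto W = col(U) is P = U (U^T U)^(-1) U^T.
Compute U^T U =
  [18, 8]
  [8, 20],
and U^T v = (-14, -13).
Solve U^T U · c = U^T v for the coefficients: c = (-22/37, -61/148). The projection is proj_W(v) = U c.
Check: (v - proj_W(v)) · u_1 = 0  (should be 0).
Check: (v - proj_W(v)) · u_2 = 0  (should be 0).
Result: proj_W(v) = (-27/148, -359/148, -203/148, 359/148).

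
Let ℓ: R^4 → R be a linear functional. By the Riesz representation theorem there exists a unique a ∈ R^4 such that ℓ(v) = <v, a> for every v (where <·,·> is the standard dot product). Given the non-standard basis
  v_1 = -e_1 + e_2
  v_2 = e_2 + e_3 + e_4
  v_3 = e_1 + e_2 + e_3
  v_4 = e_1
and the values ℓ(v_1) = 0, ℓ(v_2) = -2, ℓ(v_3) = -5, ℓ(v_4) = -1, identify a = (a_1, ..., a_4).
a = (-1, -1, -3, 2)

Write a = (a_1, ..., a_4) in the standard basis. For each basis vector v_i, ℓ(v_i) = <v_i, a> is a linear equation in the a_j's. Collect the n equations into a matrix system V a = ℓ, where row i of V is v_i (expressed in the standard basis). Since V is invertible (lower-triangular with 1s on the diagonal, up to permutation), solve by back-substitution:
  V =
[[-1, 1, 0, 0],
 [0, 1, 1, 1],
 [1, 1, 1, 0],
 [1, 0, 0, 0]]
  V a = (0, -2, -5, -1)
Solving gives a = (-1, -1, -3, 2).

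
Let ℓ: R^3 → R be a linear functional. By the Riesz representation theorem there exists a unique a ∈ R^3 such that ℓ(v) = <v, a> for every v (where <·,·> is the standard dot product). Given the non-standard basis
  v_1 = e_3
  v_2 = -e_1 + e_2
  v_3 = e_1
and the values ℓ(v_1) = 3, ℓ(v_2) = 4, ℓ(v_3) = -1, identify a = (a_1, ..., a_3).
a = (-1, 3, 3)

Write a = (a_1, ..., a_3) in the standard basis. For each basis vector v_i, ℓ(v_i) = <v_i, a> is a linear equation in the a_j's. Collect the n equations into a matrix system V a = ℓ, where row i of V is v_i (expressed in the standard basis). Since V is invertible (lower-triangular with 1s on the diagonal, up to permutation), solve by back-substitution:
  V =
[[0, 0, 1],
 [-1, 1, 0],
 [1, 0, 0]]
  V a = (3, 4, -1)
Solving gives a = (-1, 3, 3).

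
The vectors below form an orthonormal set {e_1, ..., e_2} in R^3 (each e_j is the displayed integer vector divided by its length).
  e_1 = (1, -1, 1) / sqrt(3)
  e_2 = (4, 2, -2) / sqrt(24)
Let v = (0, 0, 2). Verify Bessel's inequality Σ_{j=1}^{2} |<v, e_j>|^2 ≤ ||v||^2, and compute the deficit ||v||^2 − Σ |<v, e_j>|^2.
Σ |<v, e_j>|^2 = 2; ||v||^2 = 4; deficit = 2

Write each e_j = u_j / sqrt(<u_j, u_j>) where u_j is the displayed integer vector. Then <v, e_j> = <v, u_j> / sqrt(<u_j, u_j>), so |<v, e_j>|^2 = <v, u_j>^2 / <u_j, u_j>.
Coefficients: <v, e_1> = 2/sqrt(3), <v, e_2> = -4/sqrt(24).
Square and sum: Σ |<v, e_j>|^2 = 2.
Compute ||v||^2 = v·v = 4.
Deficit = 4 − 2 = 2 ≥ 0, confirming Bessel's inequality. (The deficit equals ||v − Σ <v,e_j> e_j||^2, the squared distance from v to span{e_j}.)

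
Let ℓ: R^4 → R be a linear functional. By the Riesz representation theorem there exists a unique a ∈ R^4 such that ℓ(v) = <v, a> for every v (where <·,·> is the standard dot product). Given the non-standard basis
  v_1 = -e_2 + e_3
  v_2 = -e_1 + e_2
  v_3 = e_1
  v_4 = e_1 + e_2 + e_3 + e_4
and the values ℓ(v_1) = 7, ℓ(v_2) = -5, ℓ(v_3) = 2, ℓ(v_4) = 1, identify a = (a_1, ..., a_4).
a = (2, -3, 4, -2)

Write a = (a_1, ..., a_4) in the standard basis. For each basis vector v_i, ℓ(v_i) = <v_i, a> is a linear equation in the a_j's. Collect the n equations into a matrix system V a = ℓ, where row i of V is v_i (expressed in the standard basis). Since V is invertible (lower-triangular with 1s on the diagonal, up to permutation), solve by back-substitution:
  V =
[[0, -1, 1, 0],
 [-1, 1, 0, 0],
 [1, 0, 0, 0],
 [1, 1, 1, 1]]
  V a = (7, -5, 2, 1)
Solving gives a = (2, -3, 4, -2).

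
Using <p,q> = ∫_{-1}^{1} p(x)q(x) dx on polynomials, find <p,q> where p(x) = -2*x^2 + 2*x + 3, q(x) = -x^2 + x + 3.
<p,q> = 212/15

Expand the product: p(x)·q(x) = 2*x^4 - 4*x^3 - 7*x^2 + 9*x + 9.
∫_{-1}^{1} of each monomial x^k gives [2/(k+1) if k even, 0 if k odd]. Integrating term-by-term (or equivalently evaluating the antiderivative F(x) = 2*x^5/5 - x^4 - 7*x^3/3 + 9*x^2/2 + 9*x at the endpoints):
  F(1) − F(−1) = 317/30 − (-107/30) = 212/15.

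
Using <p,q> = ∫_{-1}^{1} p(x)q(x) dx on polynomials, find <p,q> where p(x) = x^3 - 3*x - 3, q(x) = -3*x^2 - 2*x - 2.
<p,q> = 106/5

Expand the product: p(x)·q(x) = -3*x^5 - 2*x^4 + 7*x^3 + 15*x^2 + 12*x + 6.
∫_{-1}^{1} of each monomial x^k gives [2/(k+1) if k even, 0 if k odd]. Integrating term-by-term (or equivalently evaluating the antiderivative F(x) = -x^6/2 - 2*x^5/5 + 7*x^4/4 + 5*x^3 + 6*x^2 + 6*x at the endpoints):
  F(1) − F(−1) = 357/20 − (-67/20) = 106/5.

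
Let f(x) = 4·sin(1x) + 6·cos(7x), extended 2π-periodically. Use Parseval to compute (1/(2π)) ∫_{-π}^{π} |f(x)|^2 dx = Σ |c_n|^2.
Σ |c_n|^2 = 26

Expand |f|^2 and use orthogonality of {sin(nx), cos(mx)} on [-π, π]:
  ∫_{-π}^{π} sin(nx)^2 dx = π, ∫ cos(mx)^2 dx = π, and cross terms integrate to 0.
So ∫_{-π}^{π} f(x)^2 dx = 4^2 · π + 6^2 · π = (16 + 36)π.
Divide by 2π: (16 + 36)/2 = 26.
By Parseval, this equals Σ |c_n|^2.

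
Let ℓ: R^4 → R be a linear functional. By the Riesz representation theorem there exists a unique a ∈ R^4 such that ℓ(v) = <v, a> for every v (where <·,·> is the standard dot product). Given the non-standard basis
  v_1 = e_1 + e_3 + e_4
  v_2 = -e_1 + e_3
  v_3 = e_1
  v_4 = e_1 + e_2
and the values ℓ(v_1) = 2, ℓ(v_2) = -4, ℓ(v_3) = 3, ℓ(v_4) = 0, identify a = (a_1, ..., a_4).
a = (3, -3, -1, 0)

Write a = (a_1, ..., a_4) in the standard basis. For each basis vector v_i, ℓ(v_i) = <v_i, a> is a linear equation in the a_j's. Collect the n equations into a matrix system V a = ℓ, where row i of V is v_i (expressed in the standard basis). Since V is invertible (lower-triangular with 1s on the diagonal, up to permutation), solve by back-substitution:
  V =
[[1, 0, 1, 1],
 [-1, 0, 1, 0],
 [1, 0, 0, 0],
 [1, 1, 0, 0]]
  V a = (2, -4, 3, 0)
Solving gives a = (3, -3, -1, 0).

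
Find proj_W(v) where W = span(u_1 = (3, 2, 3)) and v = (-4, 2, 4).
proj_W(v) = (6/11, 4/11, 6/11)

Set up U = [u_1 | ... | u_1] ∈ R^(3×1). The projector onto W = col(U) is P = U (U^T U)^(-1) U^T.
Compute U^T U =
  [22],
and U^T v = (4).
Solve U^T U · c = U^T v for the coefficients: c = (2/11). The projection is proj_W(v) = U c.
Check: (v - proj_W(v)) · u_1 = 0  (should be 0).
Result: proj_W(v) = (6/11, 4/11, 6/11).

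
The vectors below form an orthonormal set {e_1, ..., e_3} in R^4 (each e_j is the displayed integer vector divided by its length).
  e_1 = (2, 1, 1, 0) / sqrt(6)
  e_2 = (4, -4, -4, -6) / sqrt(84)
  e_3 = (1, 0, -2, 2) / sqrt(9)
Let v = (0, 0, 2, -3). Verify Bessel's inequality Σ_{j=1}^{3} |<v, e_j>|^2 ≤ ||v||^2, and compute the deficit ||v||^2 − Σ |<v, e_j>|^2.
Σ |<v, e_j>|^2 = 817/63; ||v||^2 = 13; deficit = 2/63

Write each e_j = u_j / sqrt(<u_j, u_j>) where u_j is the displayed integer vector. Then <v, e_j> = <v, u_j> / sqrt(<u_j, u_j>), so |<v, e_j>|^2 = <v, u_j>^2 / <u_j, u_j>.
Coefficients: <v, e_1> = 2/sqrt(6), <v, e_2> = 10/sqrt(84), <v, e_3> = -10/sqrt(9).
Square and sum: Σ |<v, e_j>|^2 = 817/63.
Compute ||v||^2 = v·v = 13.
Deficit = 13 − 817/63 = 2/63 ≥ 0, confirming Bessel's inequality. (The deficit equals ||v − Σ <v,e_j> e_j||^2, the squared distance from v to span{e_j}.)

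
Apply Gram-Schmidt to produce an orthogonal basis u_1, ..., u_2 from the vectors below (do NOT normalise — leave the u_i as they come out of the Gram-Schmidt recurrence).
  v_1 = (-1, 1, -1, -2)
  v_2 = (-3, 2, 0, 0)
Orthogonal basis:
  u_1 = (-1, 1, -1, -2)
  u_2 = (-16/7, 9/7, 5/7, 10/7)

Apply the Gram-Schmidt recurrence
  u_1 = v_1
  u_i = v_i − Σ_{j<i} ((v_i · u_j) / (u_j · u_j)) · u_j.

Step by step this gives:
  u_1 = (-1, 1, -1, -2)
  u_2 = (-16/7, 9/7, 5/7, 10/7)

Orthogonality check:
  u_2 · u_1 = 0 (should be 0)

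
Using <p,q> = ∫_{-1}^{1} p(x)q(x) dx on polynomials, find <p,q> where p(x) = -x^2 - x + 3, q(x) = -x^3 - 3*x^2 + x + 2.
<p,q> = 28/5

Expand the product: p(x)·q(x) = x^5 + 4*x^4 - x^3 - 12*x^2 + x + 6.
∫_{-1}^{1} of each monomial x^k gives [2/(k+1) if k even, 0 if k odd]. Integrating term-by-term (or equivalently evaluating the antiderivative F(x) = x^6/6 + 4*x^5/5 - x^4/4 - 4*x^3 + x^2/2 + 6*x at the endpoints):
  F(1) − F(−1) = 193/60 − (-143/60) = 28/5.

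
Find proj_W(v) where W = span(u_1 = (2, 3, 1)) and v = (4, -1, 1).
proj_W(v) = (6/7, 9/7, 3/7)

Set up U = [u_1 | ... | u_1] ∈ R^(3×1). The projector onto W = col(U) is P = U (U^T U)^(-1) U^T.
Compute U^T U =
  [14],
and U^T v = (6).
Solve U^T U · c = U^T v for the coefficients: c = (3/7). The projection is proj_W(v) = U c.
Check: (v - proj_W(v)) · u_1 = 0  (should be 0).
Result: proj_W(v) = (6/7, 9/7, 3/7).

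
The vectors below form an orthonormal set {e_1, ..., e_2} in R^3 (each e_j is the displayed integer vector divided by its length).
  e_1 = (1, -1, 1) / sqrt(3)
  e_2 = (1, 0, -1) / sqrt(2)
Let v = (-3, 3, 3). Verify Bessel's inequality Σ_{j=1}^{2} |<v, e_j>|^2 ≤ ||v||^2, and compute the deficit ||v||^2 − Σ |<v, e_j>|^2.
Σ |<v, e_j>|^2 = 21; ||v||^2 = 27; deficit = 6

Write each e_j = u_j / sqrt(<u_j, u_j>) where u_j is the displayed integer vector. Then <v, e_j> = <v, u_j> / sqrt(<u_j, u_j>), so |<v, e_j>|^2 = <v, u_j>^2 / <u_j, u_j>.
Coefficients: <v, e_1> = -3/sqrt(3), <v, e_2> = -6/sqrt(2).
Square and sum: Σ |<v, e_j>|^2 = 21.
Compute ||v||^2 = v·v = 27.
Deficit = 27 − 21 = 6 ≥ 0, confirming Bessel's inequality. (The deficit equals ||v − Σ <v,e_j> e_j||^2, the squared distance from v to span{e_j}.)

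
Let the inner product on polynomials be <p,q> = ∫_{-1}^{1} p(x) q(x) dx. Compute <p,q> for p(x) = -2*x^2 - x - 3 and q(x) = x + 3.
<p,q> = -68/3

Expand the product: p(x)·q(x) = -2*x^3 - 7*x^2 - 6*x - 9.
∫_{-1}^{1} of each monomial x^k gives [2/(k+1) if k even, 0 if k odd]. Integrating term-by-term (or equivalently evaluating the antiderivative F(x) = -x^4/2 - 7*x^3/3 - 3*x^2 - 9*x at the endpoints):
  F(1) − F(−1) = -89/6 − (47/6) = -68/3.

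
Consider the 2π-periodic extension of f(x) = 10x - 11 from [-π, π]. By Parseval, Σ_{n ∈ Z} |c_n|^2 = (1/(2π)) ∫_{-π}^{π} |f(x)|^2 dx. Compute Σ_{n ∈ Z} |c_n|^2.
Σ |c_n|^2 = 100π^2/3 + 121

Expand and integrate term by term over [-π, π]:
  ∫ (10x)^2 dx = 100·(2π^3/3); ∫ 2·10·(-11)·x dx = 0 (odd integrand); ∫ (-11)^2 dx = 121·2π.
So (1/(2π)) ∫_{-π}^{π} (10x - 11)^2 dx = 100π^2/3 + 121 = 100π^2/3 + 121.
Parseval ⇒ Σ |c_n|^2 = 100π^2/3 + 121.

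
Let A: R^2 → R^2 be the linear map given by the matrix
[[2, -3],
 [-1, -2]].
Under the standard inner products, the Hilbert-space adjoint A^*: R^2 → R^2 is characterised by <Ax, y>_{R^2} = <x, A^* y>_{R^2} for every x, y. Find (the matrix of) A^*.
A^* = A^T =
[[2, -1],
 [-3, -2]]

For real matrices with standard dot products, the defining identity <Ax, y> = <x, A^* y> gives (Ax)^T y = x^T (A^*) y, i.e. x^T A^T y = x^T (A^*) y. Since this holds for all x, y, we must have A^* = A^T. Therefore
A^* =
[[2, -1],
 [-3, -2]].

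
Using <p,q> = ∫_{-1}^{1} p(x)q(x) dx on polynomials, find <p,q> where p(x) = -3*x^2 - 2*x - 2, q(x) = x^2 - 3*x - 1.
<p,q> = 112/15

Expand the product: p(x)·q(x) = -3*x^4 + 7*x^3 + 7*x^2 + 8*x + 2.
∫_{-1}^{1} of each monomial x^k gives [2/(k+1) if k even, 0 if k odd]. Integrating term-by-term (or equivalently evaluating the antiderivative F(x) = -3*x^5/5 + 7*x^4/4 + 7*x^3/3 + 4*x^2 + 2*x at the endpoints):
  F(1) − F(−1) = 569/60 − (121/60) = 112/15.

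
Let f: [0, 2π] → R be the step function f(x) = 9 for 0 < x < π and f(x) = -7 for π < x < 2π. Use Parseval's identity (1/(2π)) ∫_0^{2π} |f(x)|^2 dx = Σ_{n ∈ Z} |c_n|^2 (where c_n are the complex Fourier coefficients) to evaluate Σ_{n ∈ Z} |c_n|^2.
Σ |c_n|^2 = 65

Parseval equates the L^2 energy of f (normalised by 1/(2π)) with the ℓ^2 sum of its Fourier coefficients: (1/(2π)) ∫_0^{2π} |f|^2 = Σ |c_n|^2.
Compute the left side: (1/(2π)) [∫_0^π 9^2 dx + ∫_π^{2π} (-7)^2 dx] = (1/(2π)) · (81π + 49π) = (81 + 49)/2 = 65.
So Σ_{n ∈ Z} |c_n|^2 = 65.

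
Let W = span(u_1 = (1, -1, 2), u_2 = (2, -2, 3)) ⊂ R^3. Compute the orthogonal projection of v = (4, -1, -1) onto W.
proj_W(v) = (5/2, -5/2, -1)

Set up U = [u_1 | ... | u_2] ∈ R^(3×2). The projector onto W = col(U) is P = U (U^T U)^(-1) U^T.
Compute U^T U =
  [6, 10]
  [10, 17],
and U^T v = (3, 7).
Solve U^T U · c = U^T v for the coefficients: c = (-19/2, 6). The projection is proj_W(v) = U c.
Check: (v - proj_W(v)) · u_1 = 0  (should be 0).
Check: (v - proj_W(v)) · u_2 = 0  (should be 0).
Result: proj_W(v) = (5/2, -5/2, -1).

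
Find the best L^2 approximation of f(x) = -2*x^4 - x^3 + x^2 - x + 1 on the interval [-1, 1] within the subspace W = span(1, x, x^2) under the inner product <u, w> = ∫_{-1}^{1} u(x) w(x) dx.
g(x) = -5*x^2/7 - 8*x/5 + 41/35

The best approximation g ∈ W is the orthogonal projection of f onto W. Writing g = a_0 + a_1 x + a_2 x^2, the coefficients solve the normal equations G · a = b where
  G_{ij} = <φ_i, φ_j> and b_i = <f, φ_i>, with φ_0 = 1, φ_1 = x, φ_2 = x^2.
G =
  [2, 0, 2/3]
  [0, 2/3, 0]
  [2/3, 0, 2/5],
b = (28/15, -16/15, 52/105).
Solving gives a_0 = 41/35, a_1 = -8/5, a_2 = -5/7, so
  g(x) = -5*x^2/7 - 8*x/5 + 41/35.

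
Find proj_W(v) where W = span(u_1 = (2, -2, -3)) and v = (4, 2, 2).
proj_W(v) = (-4/17, 4/17, 6/17)

Set up U = [u_1 | ... | u_1] ∈ R^(3×1). The projector onto W = col(U) is P = U (U^T U)^(-1) U^T.
Compute U^T U =
  [17],
and U^T v = (-2).
Solve U^T U · c = U^T v for the coefficients: c = (-2/17). The projection is proj_W(v) = U c.
Check: (v - proj_W(v)) · u_1 = 0  (should be 0).
Result: proj_W(v) = (-4/17, 4/17, 6/17).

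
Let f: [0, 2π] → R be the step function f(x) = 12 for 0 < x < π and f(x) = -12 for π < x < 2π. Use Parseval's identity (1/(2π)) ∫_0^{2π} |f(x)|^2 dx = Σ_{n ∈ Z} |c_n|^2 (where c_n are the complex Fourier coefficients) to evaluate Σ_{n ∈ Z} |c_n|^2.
Σ |c_n|^2 = 144

Parseval equates the L^2 energy of f (normalised by 1/(2π)) with the ℓ^2 sum of its Fourier coefficients: (1/(2π)) ∫_0^{2π} |f|^2 = Σ |c_n|^2.
Compute the left side: (1/(2π)) [∫_0^π 12^2 dx + ∫_π^{2π} (-12)^2 dx] = (1/(2π)) · (144π + 144π) = (144 + 144)/2 = 144.
So Σ_{n ∈ Z} |c_n|^2 = 144.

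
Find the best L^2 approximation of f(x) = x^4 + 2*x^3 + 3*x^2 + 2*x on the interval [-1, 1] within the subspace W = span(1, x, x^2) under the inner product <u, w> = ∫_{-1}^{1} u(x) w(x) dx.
g(x) = 27*x^2/7 + 16*x/5 - 3/35

The best approximation g ∈ W is the orthogonal projection of f onto W. Writing g = a_0 + a_1 x + a_2 x^2, the coefficients solve the normal equations G · a = b where
  G_{ij} = <φ_i, φ_j> and b_i = <f, φ_i>, with φ_0 = 1, φ_1 = x, φ_2 = x^2.
G =
  [2, 0, 2/3]
  [0, 2/3, 0]
  [2/3, 0, 2/5],
b = (12/5, 32/15, 52/35).
Solving gives a_0 = -3/35, a_1 = 16/5, a_2 = 27/7, so
  g(x) = 27*x^2/7 + 16*x/5 - 3/35.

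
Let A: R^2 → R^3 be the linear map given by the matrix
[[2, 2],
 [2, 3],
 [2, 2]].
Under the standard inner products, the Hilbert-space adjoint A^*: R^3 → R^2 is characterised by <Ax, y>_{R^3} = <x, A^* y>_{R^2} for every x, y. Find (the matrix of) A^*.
A^* = A^T =
[[2, 2, 2],
 [2, 3, 2]]

For real matrices with standard dot products, the defining identity <Ax, y> = <x, A^* y> gives (Ax)^T y = x^T (A^*) y, i.e. x^T A^T y = x^T (A^*) y. Since this holds for all x, y, we must have A^* = A^T. Therefore
A^* =
[[2, 2, 2],
 [2, 3, 2]].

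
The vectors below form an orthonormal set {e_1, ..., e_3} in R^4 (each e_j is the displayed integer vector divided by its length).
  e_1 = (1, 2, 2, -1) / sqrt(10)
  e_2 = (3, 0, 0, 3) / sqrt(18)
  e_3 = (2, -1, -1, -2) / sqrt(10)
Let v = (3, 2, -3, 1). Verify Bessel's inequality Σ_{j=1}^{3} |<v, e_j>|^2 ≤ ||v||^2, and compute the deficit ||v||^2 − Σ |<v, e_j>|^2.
Σ |<v, e_j>|^2 = 21/2; ||v||^2 = 23; deficit = 25/2

Write each e_j = u_j / sqrt(<u_j, u_j>) where u_j is the displayed integer vector. Then <v, e_j> = <v, u_j> / sqrt(<u_j, u_j>), so |<v, e_j>|^2 = <v, u_j>^2 / <u_j, u_j>.
Coefficients: <v, e_1> = 0/sqrt(10), <v, e_2> = 12/sqrt(18), <v, e_3> = 5/sqrt(10).
Square and sum: Σ |<v, e_j>|^2 = 21/2.
Compute ||v||^2 = v·v = 23.
Deficit = 23 − 21/2 = 25/2 ≥ 0, confirming Bessel's inequality. (The deficit equals ||v − Σ <v,e_j> e_j||^2, the squared distance from v to span{e_j}.)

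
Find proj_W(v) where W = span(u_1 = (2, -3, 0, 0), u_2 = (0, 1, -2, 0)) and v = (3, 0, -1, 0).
proj_W(v) = (9/7, -8/7, -11/7, 0)

Set up U = [u_1 | ... | u_2] ∈ R^(4×2). The projector onto W = col(U) is P = U (U^T U)^(-1) U^T.
Compute U^T U =
  [13, -3]
  [-3, 5],
and U^T v = (6, 2).
Solve U^T U · c = U^T v for the coefficients: c = (9/14, 11/14). The projection is proj_W(v) = U c.
Check: (v - proj_W(v)) · u_1 = 0  (should be 0).
Check: (v - proj_W(v)) · u_2 = 0  (should be 0).
Result: proj_W(v) = (9/7, -8/7, -11/7, 0).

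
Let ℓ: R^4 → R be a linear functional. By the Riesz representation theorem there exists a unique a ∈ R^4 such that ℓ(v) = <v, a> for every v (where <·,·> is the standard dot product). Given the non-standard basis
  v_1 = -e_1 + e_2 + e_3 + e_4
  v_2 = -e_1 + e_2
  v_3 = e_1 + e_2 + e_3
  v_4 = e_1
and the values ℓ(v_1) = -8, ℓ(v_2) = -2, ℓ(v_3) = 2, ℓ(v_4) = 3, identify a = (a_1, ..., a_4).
a = (3, 1, -2, -4)

Write a = (a_1, ..., a_4) in the standard basis. For each basis vector v_i, ℓ(v_i) = <v_i, a> is a linear equation in the a_j's. Collect the n equations into a matrix system V a = ℓ, where row i of V is v_i (expressed in the standard basis). Since V is invertible (lower-triangular with 1s on the diagonal, up to permutation), solve by back-substitution:
  V =
[[-1, 1, 1, 1],
 [-1, 1, 0, 0],
 [1, 1, 1, 0],
 [1, 0, 0, 0]]
  V a = (-8, -2, 2, 3)
Solving gives a = (3, 1, -2, -4).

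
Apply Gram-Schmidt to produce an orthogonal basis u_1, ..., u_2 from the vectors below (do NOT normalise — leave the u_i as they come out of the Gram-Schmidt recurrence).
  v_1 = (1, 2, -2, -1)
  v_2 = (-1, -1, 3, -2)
Orthogonal basis:
  u_1 = (1, 2, -2, -1)
  u_2 = (-3/10, 2/5, 8/5, -27/10)

Apply the Gram-Schmidt recurrence
  u_1 = v_1
  u_i = v_i − Σ_{j<i} ((v_i · u_j) / (u_j · u_j)) · u_j.

Step by step this gives:
  u_1 = (1, 2, -2, -1)
  u_2 = (-3/10, 2/5, 8/5, -27/10)

Orthogonality check:
  u_2 · u_1 = 0 (should be 0)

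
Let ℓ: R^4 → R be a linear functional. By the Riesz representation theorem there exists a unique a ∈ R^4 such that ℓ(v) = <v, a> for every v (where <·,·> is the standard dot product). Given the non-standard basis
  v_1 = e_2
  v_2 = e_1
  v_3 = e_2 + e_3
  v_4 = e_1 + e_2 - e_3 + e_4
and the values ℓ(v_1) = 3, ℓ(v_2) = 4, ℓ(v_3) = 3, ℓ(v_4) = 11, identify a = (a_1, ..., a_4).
a = (4, 3, 0, 4)

Write a = (a_1, ..., a_4) in the standard basis. For each basis vector v_i, ℓ(v_i) = <v_i, a> is a linear equation in the a_j's. Collect the n equations into a matrix system V a = ℓ, where row i of V is v_i (expressed in the standard basis). Since V is invertible (lower-triangular with 1s on the diagonal, up to permutation), solve by back-substitution:
  V =
[[0, 1, 0, 0],
 [1, 0, 0, 0],
 [0, 1, 1, 0],
 [1, 1, -1, 1]]
  V a = (3, 4, 3, 11)
Solving gives a = (4, 3, 0, 4).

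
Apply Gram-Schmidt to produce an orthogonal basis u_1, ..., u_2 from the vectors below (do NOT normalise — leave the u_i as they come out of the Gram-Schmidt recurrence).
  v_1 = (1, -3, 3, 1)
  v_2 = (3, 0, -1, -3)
Orthogonal basis:
  u_1 = (1, -3, 3, 1)
  u_2 = (63/20, -9/20, -11/20, -57/20)

Apply the Gram-Schmidt recurrence
  u_1 = v_1
  u_i = v_i − Σ_{j<i} ((v_i · u_j) / (u_j · u_j)) · u_j.

Step by step this gives:
  u_1 = (1, -3, 3, 1)
  u_2 = (63/20, -9/20, -11/20, -57/20)

Orthogonality check:
  u_2 · u_1 = 0 (should be 0)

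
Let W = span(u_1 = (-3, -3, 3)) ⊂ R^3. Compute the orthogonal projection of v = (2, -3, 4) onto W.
proj_W(v) = (-5/3, -5/3, 5/3)

Set up U = [u_1 | ... | u_1] ∈ R^(3×1). The projector onto W = col(U) is P = U (U^T U)^(-1) U^T.
Compute U^T U =
  [27],
and U^T v = (15).
Solve U^T U · c = U^T v for the coefficients: c = (5/9). The projection is proj_W(v) = U c.
Check: (v - proj_W(v)) · u_1 = 0  (should be 0).
Result: proj_W(v) = (-5/3, -5/3, 5/3).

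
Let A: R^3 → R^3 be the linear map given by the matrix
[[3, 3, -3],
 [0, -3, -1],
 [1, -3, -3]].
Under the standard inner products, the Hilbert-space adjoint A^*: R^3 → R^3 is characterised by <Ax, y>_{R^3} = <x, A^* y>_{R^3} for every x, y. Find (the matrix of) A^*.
A^* = A^T =
[[3, 0, 1],
 [3, -3, -3],
 [-3, -1, -3]]

For real matrices with standard dot products, the defining identity <Ax, y> = <x, A^* y> gives (Ax)^T y = x^T (A^*) y, i.e. x^T A^T y = x^T (A^*) y. Since this holds for all x, y, we must have A^* = A^T. Therefore
A^* =
[[3, 0, 1],
 [3, -3, -3],
 [-3, -1, -3]].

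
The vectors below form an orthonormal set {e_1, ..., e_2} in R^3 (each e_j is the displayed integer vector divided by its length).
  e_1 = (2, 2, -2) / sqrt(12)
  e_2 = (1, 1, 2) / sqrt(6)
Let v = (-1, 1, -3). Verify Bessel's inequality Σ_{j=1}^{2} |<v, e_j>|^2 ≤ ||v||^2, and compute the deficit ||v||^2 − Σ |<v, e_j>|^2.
Σ |<v, e_j>|^2 = 9; ||v||^2 = 11; deficit = 2

Write each e_j = u_j / sqrt(<u_j, u_j>) where u_j is the displayed integer vector. Then <v, e_j> = <v, u_j> / sqrt(<u_j, u_j>), so |<v, e_j>|^2 = <v, u_j>^2 / <u_j, u_j>.
Coefficients: <v, e_1> = 6/sqrt(12), <v, e_2> = -6/sqrt(6).
Square and sum: Σ |<v, e_j>|^2 = 9.
Compute ||v||^2 = v·v = 11.
Deficit = 11 − 9 = 2 ≥ 0, confirming Bessel's inequality. (The deficit equals ||v − Σ <v,e_j> e_j||^2, the squared distance from v to span{e_j}.)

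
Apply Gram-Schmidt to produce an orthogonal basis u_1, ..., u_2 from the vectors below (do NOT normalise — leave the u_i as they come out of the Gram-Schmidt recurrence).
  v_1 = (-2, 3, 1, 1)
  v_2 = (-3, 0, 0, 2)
Orthogonal basis:
  u_1 = (-2, 3, 1, 1)
  u_2 = (-29/15, -8/5, -8/15, 22/15)

Apply the Gram-Schmidt recurrence
  u_1 = v_1
  u_i = v_i − Σ_{j<i} ((v_i · u_j) / (u_j · u_j)) · u_j.

Step by step this gives:
  u_1 = (-2, 3, 1, 1)
  u_2 = (-29/15, -8/5, -8/15, 22/15)

Orthogonality check:
  u_2 · u_1 = 0 (should be 0)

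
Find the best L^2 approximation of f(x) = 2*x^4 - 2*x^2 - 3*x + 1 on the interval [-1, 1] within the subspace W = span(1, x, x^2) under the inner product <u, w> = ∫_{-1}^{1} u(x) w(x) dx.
g(x) = -2*x^2/7 - 3*x + 29/35

The best approximation g ∈ W is the orthogonal projection of f onto W. Writing g = a_0 + a_1 x + a_2 x^2, the coefficients solve the normal equations G · a = b where
  G_{ij} = <φ_i, φ_j> and b_i = <f, φ_i>, with φ_0 = 1, φ_1 = x, φ_2 = x^2.
G =
  [2, 0, 2/3]
  [0, 2/3, 0]
  [2/3, 0, 2/5],
b = (22/15, -2, 46/105).
Solving gives a_0 = 29/35, a_1 = -3, a_2 = -2/7, so
  g(x) = -2*x^2/7 - 3*x + 29/35.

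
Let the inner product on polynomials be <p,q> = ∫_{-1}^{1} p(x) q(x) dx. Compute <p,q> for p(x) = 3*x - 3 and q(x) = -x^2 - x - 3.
<p,q> = 18

Expand the product: p(x)·q(x) = -3*x^3 - 6*x + 9.
∫_{-1}^{1} of each monomial x^k gives [2/(k+1) if k even, 0 if k odd]. Integrating term-by-term (or equivalently evaluating the antiderivative F(x) = -3*x^4/4 - 3*x^2 + 9*x at the endpoints):
  F(1) − F(−1) = 21/4 − (-51/4) = 18.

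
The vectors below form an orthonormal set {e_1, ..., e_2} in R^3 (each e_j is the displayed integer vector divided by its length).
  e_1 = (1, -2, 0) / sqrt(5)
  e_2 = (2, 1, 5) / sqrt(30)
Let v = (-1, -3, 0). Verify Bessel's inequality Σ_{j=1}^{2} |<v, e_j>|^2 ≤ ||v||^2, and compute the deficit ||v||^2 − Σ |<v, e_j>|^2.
Σ |<v, e_j>|^2 = 35/6; ||v||^2 = 10; deficit = 25/6

Write each e_j = u_j / sqrt(<u_j, u_j>) where u_j is the displayed integer vector. Then <v, e_j> = <v, u_j> / sqrt(<u_j, u_j>), so |<v, e_j>|^2 = <v, u_j>^2 / <u_j, u_j>.
Coefficients: <v, e_1> = 5/sqrt(5), <v, e_2> = -5/sqrt(30).
Square and sum: Σ |<v, e_j>|^2 = 35/6.
Compute ||v||^2 = v·v = 10.
Deficit = 10 − 35/6 = 25/6 ≥ 0, confirming Bessel's inequality. (The deficit equals ||v − Σ <v,e_j> e_j||^2, the squared distance from v to span{e_j}.)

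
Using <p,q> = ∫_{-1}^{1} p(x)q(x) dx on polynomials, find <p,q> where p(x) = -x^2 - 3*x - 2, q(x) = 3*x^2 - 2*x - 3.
<p,q> = 64/5

Expand the product: p(x)·q(x) = -3*x^4 - 7*x^3 + 3*x^2 + 13*x + 6.
∫_{-1}^{1} of each monomial x^k gives [2/(k+1) if k even, 0 if k odd]. Integrating term-by-term (or equivalently evaluating the antiderivative F(x) = -3*x^5/5 - 7*x^4/4 + x^3 + 13*x^2/2 + 6*x at the endpoints):
  F(1) − F(−1) = 223/20 − (-33/20) = 64/5.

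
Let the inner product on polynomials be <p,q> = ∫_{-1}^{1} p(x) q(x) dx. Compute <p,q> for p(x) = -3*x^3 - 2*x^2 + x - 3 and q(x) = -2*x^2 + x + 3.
<p,q> = -254/15

Expand the product: p(x)·q(x) = 6*x^5 + x^4 - 13*x^3 + x^2 - 9.
∫_{-1}^{1} of each monomial x^k gives [2/(k+1) if k even, 0 if k odd]. Integrating term-by-term (or equivalently evaluating the antiderivative F(x) = x^6 + x^5/5 - 13*x^4/4 + x^3/3 - 9*x at the endpoints):
  F(1) − F(−1) = -643/60 − (373/60) = -254/15.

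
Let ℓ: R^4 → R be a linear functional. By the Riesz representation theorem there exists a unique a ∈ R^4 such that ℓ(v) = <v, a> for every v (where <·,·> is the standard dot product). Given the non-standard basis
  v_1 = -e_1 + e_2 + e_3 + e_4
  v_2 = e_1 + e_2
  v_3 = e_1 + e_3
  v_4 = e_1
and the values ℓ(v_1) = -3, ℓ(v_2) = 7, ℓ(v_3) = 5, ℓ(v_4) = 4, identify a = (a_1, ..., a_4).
a = (4, 3, 1, -3)

Write a = (a_1, ..., a_4) in the standard basis. For each basis vector v_i, ℓ(v_i) = <v_i, a> is a linear equation in the a_j's. Collect the n equations into a matrix system V a = ℓ, where row i of V is v_i (expressed in the standard basis). Since V is invertible (lower-triangular with 1s on the diagonal, up to permutation), solve by back-substitution:
  V =
[[-1, 1, 1, 1],
 [1, 1, 0, 0],
 [1, 0, 1, 0],
 [1, 0, 0, 0]]
  V a = (-3, 7, 5, 4)
Solving gives a = (4, 3, 1, -3).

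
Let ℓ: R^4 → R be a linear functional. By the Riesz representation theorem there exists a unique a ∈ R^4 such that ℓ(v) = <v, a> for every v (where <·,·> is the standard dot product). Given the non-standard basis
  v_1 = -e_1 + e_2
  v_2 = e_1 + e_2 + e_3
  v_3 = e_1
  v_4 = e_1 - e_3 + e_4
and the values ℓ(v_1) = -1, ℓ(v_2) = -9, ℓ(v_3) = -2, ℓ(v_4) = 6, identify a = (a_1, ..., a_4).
a = (-2, -3, -4, 4)

Write a = (a_1, ..., a_4) in the standard basis. For each basis vector v_i, ℓ(v_i) = <v_i, a> is a linear equation in the a_j's. Collect the n equations into a matrix system V a = ℓ, where row i of V is v_i (expressed in the standard basis). Since V is invertible (lower-triangular with 1s on the diagonal, up to permutation), solve by back-substitution:
  V =
[[-1, 1, 0, 0],
 [1, 1, 1, 0],
 [1, 0, 0, 0],
 [1, 0, -1, 1]]
  V a = (-1, -9, -2, 6)
Solving gives a = (-2, -3, -4, 4).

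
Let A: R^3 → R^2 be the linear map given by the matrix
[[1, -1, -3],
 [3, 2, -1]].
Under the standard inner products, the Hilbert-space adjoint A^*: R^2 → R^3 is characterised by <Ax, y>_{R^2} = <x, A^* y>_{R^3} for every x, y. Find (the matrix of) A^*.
A^* = A^T =
[[1, 3],
 [-1, 2],
 [-3, -1]]

For real matrices with standard dot products, the defining identity <Ax, y> = <x, A^* y> gives (Ax)^T y = x^T (A^*) y, i.e. x^T A^T y = x^T (A^*) y. Since this holds for all x, y, we must have A^* = A^T. Therefore
A^* =
[[1, 3],
 [-1, 2],
 [-3, -1]].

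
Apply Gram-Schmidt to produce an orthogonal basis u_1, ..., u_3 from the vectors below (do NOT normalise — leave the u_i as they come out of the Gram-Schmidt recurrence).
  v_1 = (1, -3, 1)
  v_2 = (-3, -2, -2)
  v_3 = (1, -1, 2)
Orthogonal basis:
  u_1 = (1, -3, 1)
  u_2 = (-34/11, -19/11, -23/11)
  u_3 = (-52/93, 13/186, 143/186)

Apply the Gram-Schmidt recurrence
  u_1 = v_1
  u_i = v_i − Σ_{j<i} ((v_i · u_j) / (u_j · u_j)) · u_j.

Step by step this gives:
  u_1 = (1, -3, 1)
  u_2 = (-34/11, -19/11, -23/11)
  u_3 = (-52/93, 13/186, 143/186)

Orthogonality check:
  u_2 · u_1 = 0 (should be 0)
  u_3 · u_1 = 0 (should be 0)
  u_3 · u_2 = 0 (should be 0)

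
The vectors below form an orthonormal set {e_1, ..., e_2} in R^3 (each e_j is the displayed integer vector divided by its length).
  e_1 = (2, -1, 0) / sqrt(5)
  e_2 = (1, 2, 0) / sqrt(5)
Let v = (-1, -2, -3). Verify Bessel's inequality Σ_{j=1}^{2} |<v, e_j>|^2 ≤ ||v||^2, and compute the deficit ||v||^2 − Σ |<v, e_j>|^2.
Σ |<v, e_j>|^2 = 5; ||v||^2 = 14; deficit = 9

Write each e_j = u_j / sqrt(<u_j, u_j>) where u_j is the displayed integer vector. Then <v, e_j> = <v, u_j> / sqrt(<u_j, u_j>), so |<v, e_j>|^2 = <v, u_j>^2 / <u_j, u_j>.
Coefficients: <v, e_1> = 0/sqrt(5), <v, e_2> = -5/sqrt(5).
Square and sum: Σ |<v, e_j>|^2 = 5.
Compute ||v||^2 = v·v = 14.
Deficit = 14 − 5 = 9 ≥ 0, confirming Bessel's inequality. (The deficit equals ||v − Σ <v,e_j> e_j||^2, the squared distance from v to span{e_j}.)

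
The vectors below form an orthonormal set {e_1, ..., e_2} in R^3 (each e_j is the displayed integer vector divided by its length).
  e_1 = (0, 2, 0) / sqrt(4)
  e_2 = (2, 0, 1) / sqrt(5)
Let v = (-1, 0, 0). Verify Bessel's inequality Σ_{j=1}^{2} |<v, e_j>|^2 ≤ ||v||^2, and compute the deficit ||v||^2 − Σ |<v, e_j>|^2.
Σ |<v, e_j>|^2 = 4/5; ||v||^2 = 1; deficit = 1/5

Write each e_j = u_j / sqrt(<u_j, u_j>) where u_j is the displayed integer vector. Then <v, e_j> = <v, u_j> / sqrt(<u_j, u_j>), so |<v, e_j>|^2 = <v, u_j>^2 / <u_j, u_j>.
Coefficients: <v, e_1> = 0/sqrt(4), <v, e_2> = -2/sqrt(5).
Square and sum: Σ |<v, e_j>|^2 = 4/5.
Compute ||v||^2 = v·v = 1.
Deficit = 1 − 4/5 = 1/5 ≥ 0, confirming Bessel's inequality. (The deficit equals ||v − Σ <v,e_j> e_j||^2, the squared distance from v to span{e_j}.)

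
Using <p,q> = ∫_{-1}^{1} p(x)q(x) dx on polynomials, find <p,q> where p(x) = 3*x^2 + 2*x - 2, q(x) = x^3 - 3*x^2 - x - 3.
<p,q> = 88/15

Expand the product: p(x)·q(x) = 3*x^5 - 7*x^4 - 11*x^3 - 5*x^2 - 4*x + 6.
∫_{-1}^{1} of each monomial x^k gives [2/(k+1) if k even, 0 if k odd]. Integrating term-by-term (or equivalently evaluating the antiderivative F(x) = x^6/2 - 7*x^5/5 - 11*x^4/4 - 5*x^3/3 - 2*x^2 + 6*x at the endpoints):
  F(1) − F(−1) = -79/60 − (-431/60) = 88/15.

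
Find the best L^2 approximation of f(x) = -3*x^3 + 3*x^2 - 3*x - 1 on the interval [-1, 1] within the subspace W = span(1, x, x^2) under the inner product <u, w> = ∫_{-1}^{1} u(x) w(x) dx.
g(x) = 3*x^2 - 24*x/5 - 1

The best approximation g ∈ W is the orthogonal projection of f onto W. Writing g = a_0 + a_1 x + a_2 x^2, the coefficients solve the normal equations G · a = b where
  G_{ij} = <φ_i, φ_j> and b_i = <f, φ_i>, with φ_0 = 1, φ_1 = x, φ_2 = x^2.
G =
  [2, 0, 2/3]
  [0, 2/3, 0]
  [2/3, 0, 2/5],
b = (0, -16/5, 8/15).
Solving gives a_0 = -1, a_1 = -24/5, a_2 = 3, so
  g(x) = 3*x^2 - 24*x/5 - 1.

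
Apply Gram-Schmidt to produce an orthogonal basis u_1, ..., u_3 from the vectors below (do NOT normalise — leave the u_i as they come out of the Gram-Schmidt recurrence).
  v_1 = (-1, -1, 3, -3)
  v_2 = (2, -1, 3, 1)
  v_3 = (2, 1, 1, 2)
Orthogonal basis:
  u_1 = (-1, -1, 3, -3)
  u_2 = (9/4, -3/4, 9/4, 7/4)
  u_3 = (8/55, 67/55, 19/55, -6/55)

Apply the Gram-Schmidt recurrence
  u_1 = v_1
  u_i = v_i − Σ_{j<i} ((v_i · u_j) / (u_j · u_j)) · u_j.

Step by step this gives:
  u_1 = (-1, -1, 3, -3)
  u_2 = (9/4, -3/4, 9/4, 7/4)
  u_3 = (8/55, 67/55, 19/55, -6/55)

Orthogonality check:
  u_2 · u_1 = 0 (should be 0)
  u_3 · u_1 = 0 (should be 0)
  u_3 · u_2 = 0 (should be 0)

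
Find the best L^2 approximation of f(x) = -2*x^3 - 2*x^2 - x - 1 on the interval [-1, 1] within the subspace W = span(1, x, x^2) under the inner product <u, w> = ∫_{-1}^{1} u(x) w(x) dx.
g(x) = -2*x^2 - 11*x/5 - 1

The best approximation g ∈ W is the orthogonal projection of f onto W. Writing g = a_0 + a_1 x + a_2 x^2, the coefficients solve the normal equations G · a = b where
  G_{ij} = <φ_i, φ_j> and b_i = <f, φ_i>, with φ_0 = 1, φ_1 = x, φ_2 = x^2.
G =
  [2, 0, 2/3]
  [0, 2/3, 0]
  [2/3, 0, 2/5],
b = (-10/3, -22/15, -22/15).
Solving gives a_0 = -1, a_1 = -11/5, a_2 = -2, so
  g(x) = -2*x^2 - 11*x/5 - 1.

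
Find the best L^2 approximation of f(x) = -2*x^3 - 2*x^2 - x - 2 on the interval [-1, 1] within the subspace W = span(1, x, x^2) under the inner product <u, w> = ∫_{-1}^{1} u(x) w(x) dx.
g(x) = -2*x^2 - 11*x/5 - 2

The best approximation g ∈ W is the orthogonal projection of f onto W. Writing g = a_0 + a_1 x + a_2 x^2, the coefficients solve the normal equations G · a = b where
  G_{ij} = <φ_i, φ_j> and b_i = <f, φ_i>, with φ_0 = 1, φ_1 = x, φ_2 = x^2.
G =
  [2, 0, 2/3]
  [0, 2/3, 0]
  [2/3, 0, 2/5],
b = (-16/3, -22/15, -32/15).
Solving gives a_0 = -2, a_1 = -11/5, a_2 = -2, so
  g(x) = -2*x^2 - 11*x/5 - 2.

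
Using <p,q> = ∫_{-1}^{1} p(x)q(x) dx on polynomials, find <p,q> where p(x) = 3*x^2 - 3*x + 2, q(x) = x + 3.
<p,q> = 16

Expand the product: p(x)·q(x) = 3*x^3 + 6*x^2 - 7*x + 6.
∫_{-1}^{1} of each monomial x^k gives [2/(k+1) if k even, 0 if k odd]. Integrating term-by-term (or equivalently evaluating the antiderivative F(x) = 3*x^4/4 + 2*x^3 - 7*x^2/2 + 6*x at the endpoints):
  F(1) − F(−1) = 21/4 − (-43/4) = 16.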